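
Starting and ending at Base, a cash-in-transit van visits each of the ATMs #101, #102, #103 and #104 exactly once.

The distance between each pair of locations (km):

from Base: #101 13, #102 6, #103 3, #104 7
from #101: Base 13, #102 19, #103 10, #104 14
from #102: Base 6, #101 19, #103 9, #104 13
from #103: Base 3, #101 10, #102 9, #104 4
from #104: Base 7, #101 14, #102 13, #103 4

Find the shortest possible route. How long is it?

Base - #101 - #102 - #103 - #104 - Base: 13+19+9+4+7 = 52
Base - #101 - #102 - #104 - #103 - Base: 13+19+13+4+3 = 52
Base - #101 - #103 - #102 - #104 - Base: 13+10+9+13+7 = 52
Base - #101 - #103 - #104 - #102 - Base: 13+10+4+13+6 = 46
Base - #101 - #104 - #102 - #103 - Base: 13+14+13+9+3 = 52
Base - #101 - #104 - #103 - #102 - Base: 13+14+4+9+6 = 46
Base - #102 - #101 - #103 - #104 - Base: 6+19+10+4+7 = 46
Base - #102 - #101 - #104 - #103 - Base: 6+19+14+4+3 = 46
Base - #102 - #103 - #101 - #104 - Base: 6+9+10+14+7 = 46
Base - #102 - #104 - #101 - #103 - Base: 6+13+14+10+3 = 46
Base - #103 - #101 - #102 - #104 - Base: 3+10+19+13+7 = 52
Base - #103 - #102 - #101 - #104 - Base: 3+9+19+14+7 = 52
The minimum is 46.
One optimal route: Base → #101 → #103 → #104 → #102 → Base (or its reverse).

Shortest round trip = 46 km.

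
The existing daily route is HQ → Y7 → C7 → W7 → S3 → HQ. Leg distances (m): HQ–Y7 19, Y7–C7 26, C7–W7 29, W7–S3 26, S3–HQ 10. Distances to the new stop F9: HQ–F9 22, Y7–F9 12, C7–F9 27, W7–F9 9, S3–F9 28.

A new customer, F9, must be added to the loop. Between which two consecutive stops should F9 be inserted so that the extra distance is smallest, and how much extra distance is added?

Insertion cost between consecutive stops i–j is d(i,F9) + d(F9,j) − d(i,j):
  between HQ and Y7: 22 + 12 − 19 = 15
  between Y7 and C7: 12 + 27 − 26 = 13
  between C7 and W7: 27 + 9 − 29 = 7
  between W7 and S3: 9 + 28 − 26 = 11
  between S3 and HQ: 28 + 22 − 10 = 40
Cheapest insertion is between C7 and W7, adding 7.
New total = 110 + 7 = 117.

Adding 7 m by placing F9 on the C7–W7 leg.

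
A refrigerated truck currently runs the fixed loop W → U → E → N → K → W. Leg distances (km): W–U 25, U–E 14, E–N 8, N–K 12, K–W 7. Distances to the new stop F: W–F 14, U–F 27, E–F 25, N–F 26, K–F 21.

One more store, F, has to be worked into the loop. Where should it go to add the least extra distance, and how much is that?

Insertion cost between consecutive stops i–j is d(i,F) + d(F,j) − d(i,j):
  between W and U: 14 + 27 − 25 = 16
  between U and E: 27 + 25 − 14 = 38
  between E and N: 25 + 26 − 8 = 43
  between N and K: 26 + 21 − 12 = 35
  between K and W: 21 + 14 − 7 = 28
Cheapest insertion is between W and U, adding 16.
New total = 66 + 16 = 82.

Adding 16 km by placing F on the W–U leg.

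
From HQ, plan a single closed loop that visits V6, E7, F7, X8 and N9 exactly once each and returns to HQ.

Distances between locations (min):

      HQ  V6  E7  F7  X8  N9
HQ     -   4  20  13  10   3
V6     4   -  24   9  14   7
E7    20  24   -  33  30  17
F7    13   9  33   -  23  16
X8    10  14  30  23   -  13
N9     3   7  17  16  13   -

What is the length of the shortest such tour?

Shortest round trip = 86 min.

HQ - V6 - E7 - F7 - X8 - N9 - HQ: 4+24+33+23+13+3 = 100
HQ - V6 - E7 - F7 - N9 - X8 - HQ: 4+24+33+16+13+10 = 100
HQ - V6 - E7 - X8 - F7 - N9 - HQ: 4+24+30+23+16+3 = 100
HQ - V6 - E7 - X8 - N9 - F7 - HQ: 4+24+30+13+16+13 = 100
HQ - V6 - E7 - N9 - F7 - X8 - HQ: 4+24+17+16+23+10 = 94
HQ - V6 - E7 - N9 - X8 - F7 - HQ: 4+24+17+13+23+13 = 94
HQ - V6 - F7 - E7 - X8 - N9 - HQ: 4+9+33+30+13+3 = 92
HQ - V6 - F7 - E7 - N9 - X8 - HQ: 4+9+33+17+13+10 = 86
HQ - V6 - F7 - X8 - E7 - N9 - HQ: 4+9+23+30+17+3 = 86
HQ - V6 - F7 - X8 - N9 - E7 - HQ: 4+9+23+13+17+20 = 86
HQ - V6 - F7 - N9 - E7 - X8 - HQ: 4+9+16+17+30+10 = 86
HQ - V6 - F7 - N9 - X8 - E7 - HQ: 4+9+16+13+30+20 = 92
HQ - V6 - X8 - E7 - F7 - N9 - HQ: 4+14+30+33+16+3 = 100
HQ - V6 - X8 - E7 - N9 - F7 - HQ: 4+14+30+17+16+13 = 94
… (46 more)
The minimum is 86.
One optimal route: HQ → V6 → F7 → E7 → N9 → X8 → HQ (or its reverse).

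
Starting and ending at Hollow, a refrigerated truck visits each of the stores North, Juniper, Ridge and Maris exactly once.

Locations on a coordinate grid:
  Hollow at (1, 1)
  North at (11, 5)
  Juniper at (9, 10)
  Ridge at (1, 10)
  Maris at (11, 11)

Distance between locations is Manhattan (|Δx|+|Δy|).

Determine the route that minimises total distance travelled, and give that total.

Hollow-North-Juniper-Ridge-Maris-Hollow: 14+7+8+11+20 = 60
Hollow-North-Juniper-Maris-Ridge-Hollow: 14+7+3+11+9 = 44
Hollow-North-Ridge-Juniper-Maris-Hollow: 14+15+8+3+20 = 60
Hollow-North-Ridge-Maris-Juniper-Hollow: 14+15+11+3+17 = 60
Hollow-North-Maris-Juniper-Ridge-Hollow: 14+6+3+8+9 = 40
Hollow-North-Maris-Ridge-Juniper-Hollow: 14+6+11+8+17 = 56
Hollow-Juniper-North-Ridge-Maris-Hollow: 17+7+15+11+20 = 70
Hollow-Juniper-North-Maris-Ridge-Hollow: 17+7+6+11+9 = 50
Hollow-Juniper-Ridge-North-Maris-Hollow: 17+8+15+6+20 = 66
Hollow-Juniper-Maris-North-Ridge-Hollow: 17+3+6+15+9 = 50
Hollow-Ridge-North-Juniper-Maris-Hollow: 9+15+7+3+20 = 54
Hollow-Ridge-Juniper-North-Maris-Hollow: 9+8+7+6+20 = 50
The minimum is 40.
One optimal route: Hollow → North → Maris → Juniper → Ridge → Hollow (or its reverse).

40 — the shortest possible round trip.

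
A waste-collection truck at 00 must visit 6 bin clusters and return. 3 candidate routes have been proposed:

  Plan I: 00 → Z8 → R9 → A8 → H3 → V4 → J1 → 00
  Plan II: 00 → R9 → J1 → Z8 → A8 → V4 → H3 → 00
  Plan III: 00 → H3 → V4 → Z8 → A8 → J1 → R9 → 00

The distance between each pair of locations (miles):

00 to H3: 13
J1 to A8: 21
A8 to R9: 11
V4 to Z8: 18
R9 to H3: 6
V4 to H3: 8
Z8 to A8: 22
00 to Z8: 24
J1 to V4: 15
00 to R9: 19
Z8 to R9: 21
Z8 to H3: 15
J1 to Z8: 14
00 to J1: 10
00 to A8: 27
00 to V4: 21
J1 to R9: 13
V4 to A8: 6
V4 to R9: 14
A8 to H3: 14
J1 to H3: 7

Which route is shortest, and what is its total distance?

95 miles — Plan II is the shortest.

Plan I: 24 + 21 + 11 + 14 + 8 + 15 + 10 = 103
Plan II: 19 + 13 + 14 + 22 + 6 + 8 + 13 = 95
Plan III: 13 + 8 + 18 + 22 + 21 + 13 + 19 = 114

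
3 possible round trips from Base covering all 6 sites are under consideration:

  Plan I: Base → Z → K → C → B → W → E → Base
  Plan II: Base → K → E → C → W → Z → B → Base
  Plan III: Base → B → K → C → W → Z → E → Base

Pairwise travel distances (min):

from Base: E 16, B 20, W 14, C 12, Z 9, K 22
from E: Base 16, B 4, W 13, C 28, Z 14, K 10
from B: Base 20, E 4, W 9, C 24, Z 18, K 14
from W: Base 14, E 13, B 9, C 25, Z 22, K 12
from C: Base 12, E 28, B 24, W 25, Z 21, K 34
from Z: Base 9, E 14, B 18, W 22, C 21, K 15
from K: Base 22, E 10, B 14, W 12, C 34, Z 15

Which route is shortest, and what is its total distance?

Plan I: 9 + 15 + 34 + 24 + 9 + 13 + 16 = 120
Plan II: 22 + 10 + 28 + 25 + 22 + 18 + 20 = 145
Plan III: 20 + 14 + 34 + 25 + 22 + 14 + 16 = 145

Shortest is Plan I, total 120 min.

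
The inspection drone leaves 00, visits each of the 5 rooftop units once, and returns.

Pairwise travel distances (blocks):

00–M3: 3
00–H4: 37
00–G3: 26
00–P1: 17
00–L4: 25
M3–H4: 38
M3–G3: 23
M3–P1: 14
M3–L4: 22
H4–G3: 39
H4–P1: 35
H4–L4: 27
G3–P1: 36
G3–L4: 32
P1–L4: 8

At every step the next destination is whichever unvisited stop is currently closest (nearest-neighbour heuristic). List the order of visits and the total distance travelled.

At 00 the remaining stops are M3 3, P1 17, L4 25, G3 26, H4 37; go to M3.
At M3 the remaining stops are P1 14, L4 22, G3 23, H4 38; go to P1.
At P1 the remaining stops are L4 8, H4 35, G3 36; go to L4.
At L4 the remaining stops are H4 27, G3 32; go to H4.
At H4 the remaining stops are G3 39; go to G3.
Return G3→00: 26.
Total = 3 + 14 + 8 + 27 + 39 + 26 = 117.

Total distance 117 blocks via the nearest-neighbour route 00 → M3 → P1 → L4 → H4 → G3 → 00.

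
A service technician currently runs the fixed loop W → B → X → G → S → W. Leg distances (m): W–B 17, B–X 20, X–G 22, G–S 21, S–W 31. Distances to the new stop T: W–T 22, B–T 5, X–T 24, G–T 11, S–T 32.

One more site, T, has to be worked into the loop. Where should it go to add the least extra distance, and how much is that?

Adding 9 m by placing T on the B–X leg.

Insertion cost between consecutive stops i–j is d(i,T) + d(T,j) − d(i,j):
  between W and B: 22 + 5 − 17 = 10
  between B and X: 5 + 24 − 20 = 9
  between X and G: 24 + 11 − 22 = 13
  between G and S: 11 + 32 − 21 = 22
  between S and W: 32 + 22 − 31 = 23
Cheapest insertion is between B and X, adding 9.
New total = 111 + 9 = 120.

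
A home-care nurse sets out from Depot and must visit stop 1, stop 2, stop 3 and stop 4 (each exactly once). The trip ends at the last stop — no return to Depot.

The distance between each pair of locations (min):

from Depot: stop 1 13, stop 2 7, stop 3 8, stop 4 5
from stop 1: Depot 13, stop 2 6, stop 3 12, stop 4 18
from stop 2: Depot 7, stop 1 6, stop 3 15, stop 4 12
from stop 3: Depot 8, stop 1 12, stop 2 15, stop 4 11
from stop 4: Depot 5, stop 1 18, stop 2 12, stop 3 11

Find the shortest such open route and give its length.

Shortest open route: 34 min.

There are 4! = 24 possible orderings.
Depot → stop 1 → stop 2 → stop 3 → stop 4: 13+6+15+11 = 45
Depot → stop 1 → stop 2 → stop 4 → stop 3: 13+6+12+11 = 42
Depot → stop 1 → stop 3 → stop 2 → stop 4: 13+12+15+12 = 52
Depot → stop 1 → stop 3 → stop 4 → stop 2: 13+12+11+12 = 48
Depot → stop 1 → stop 4 → stop 2 → stop 3: 13+18+12+15 = 58
Depot → stop 1 → stop 4 → stop 3 → stop 2: 13+18+11+15 = 57
Depot → stop 2 → stop 1 → stop 3 → stop 4: 7+6+12+11 = 36
Depot → stop 2 → stop 1 → stop 4 → stop 3: 7+6+18+11 = 42
Depot → stop 2 → stop 3 → stop 1 → stop 4: 7+15+12+18 = 52
Depot → stop 2 → stop 3 → stop 4 → stop 1: 7+15+11+18 = 51
Depot → stop 2 → stop 4 → stop 1 → stop 3: 7+12+18+12 = 49
Depot → stop 2 → stop 4 → stop 3 → stop 1: 7+12+11+12 = 42
Depot → stop 3 → stop 1 → stop 2 → stop 4: 8+12+6+12 = 38
Depot → stop 3 → stop 1 → stop 4 → stop 2: 8+12+18+12 = 50
… (10 more)
Depot → stop 4 → stop 3 → stop 1 → stop 2: 5+11+12+6 = 34  ← best
The minimum is 34.
One shortest path: Depot → stop 4 → stop 3 → stop 1 → stop 2.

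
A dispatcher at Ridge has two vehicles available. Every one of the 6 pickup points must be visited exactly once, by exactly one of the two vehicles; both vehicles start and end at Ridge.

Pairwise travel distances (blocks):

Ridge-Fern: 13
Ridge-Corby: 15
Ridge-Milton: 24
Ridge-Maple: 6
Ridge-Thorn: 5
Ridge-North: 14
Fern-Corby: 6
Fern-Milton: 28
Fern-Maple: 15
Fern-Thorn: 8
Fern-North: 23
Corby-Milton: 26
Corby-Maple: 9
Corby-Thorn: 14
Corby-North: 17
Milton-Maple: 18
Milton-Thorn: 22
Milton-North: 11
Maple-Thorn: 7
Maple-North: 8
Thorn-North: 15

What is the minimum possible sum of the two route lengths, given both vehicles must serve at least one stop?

Check every non-empty split of the stops between the two vehicles; for each half take its own optimal tour:
  {Fern} + {Corby, Milton, Maple, Thorn, North}: 26 + 70 = 96
  {Corby} + {Fern, Milton, Maple, Thorn, North}: 30 + 66 = 96
  {Fern, Corby} + {Milton, Maple, Thorn, North}: 34 + 52 = 86
  {Milton} + {Fern, Corby, Maple, Thorn, North}: 48 + 50 = 98
  {Fern, Milton} + {Corby, Maple, Thorn, North}: 65 + 50 = 115
  {Corby, Milton} + {Fern, Maple, Thorn, North}: 65 + 50 = 115
  … (31 splits in total)
  {Thorn} + {Fern, Corby, Milton, Maple, North}: 10 + 70 = 80  ← best
Best: vehicle 1 Ridge → Thorn → Ridge = 10; vehicle 2 Ridge → Fern → Corby → Milton → North → Maple → Ridge = 70; combined 80.

Minimum combined distance: 80 blocks.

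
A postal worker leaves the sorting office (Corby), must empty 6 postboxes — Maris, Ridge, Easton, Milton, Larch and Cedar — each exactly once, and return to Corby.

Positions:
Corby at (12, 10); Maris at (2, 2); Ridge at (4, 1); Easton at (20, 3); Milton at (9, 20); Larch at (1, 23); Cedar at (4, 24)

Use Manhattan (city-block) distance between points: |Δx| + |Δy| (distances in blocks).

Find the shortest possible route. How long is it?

With 6 stops there are 6!/2 = 360 distinct round trips (a route and its reverse cost the same).
Corby → Maris → Ridge → Easton → Milton → Larch → Cedar → Corby: 18+3+18+28+11+4+22 = 104
Corby → Maris → Ridge → Easton → Milton → Cedar → Larch → Corby: 18+3+18+28+9+4+24 = 104
Corby → Maris → Ridge → Easton → Larch → Milton → Cedar → Corby: 18+3+18+39+11+9+22 = 120
Corby → Maris → Ridge → Easton → Larch → Cedar → Milton → Corby: 18+3+18+39+4+9+13 = 104
Corby → Maris → Ridge → Easton → Cedar → Milton → Larch → Corby: 18+3+18+37+9+11+24 = 120
Corby → Maris → Ridge → Easton → Cedar → Larch → Milton → Corby: 18+3+18+37+4+11+13 = 104
Corby → Maris → Ridge → Milton → Easton → Larch → Cedar → Corby: 18+3+24+28+39+4+22 = 138
Corby → Maris → Ridge → Milton → Easton → Cedar → Larch → Corby: 18+3+24+28+37+4+24 = 138
… (352 more)
Corby → Easton → Ridge → Maris → Larch → Cedar → Milton → Corby: 15+18+3+22+4+9+13 = 84  ← best
The minimum is 84.
One optimal route: Corby → Easton → Ridge → Maris → Larch → Cedar → Milton → Corby (or its reverse).

84 blocks — the shortest possible round trip.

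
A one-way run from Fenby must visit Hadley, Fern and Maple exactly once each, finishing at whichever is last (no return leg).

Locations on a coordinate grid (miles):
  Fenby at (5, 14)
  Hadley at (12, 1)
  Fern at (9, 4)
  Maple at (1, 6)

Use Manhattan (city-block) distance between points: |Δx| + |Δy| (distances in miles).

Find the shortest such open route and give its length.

Minimum one-way distance = 28 miles.

There are 3! = 6 possible orderings.
Fenby → Hadley → Fern → Maple: 20+6+10 = 36
Fenby → Hadley → Maple → Fern: 20+16+10 = 46
Fenby → Fern → Hadley → Maple: 14+6+16 = 36
Fenby → Fern → Maple → Hadley: 14+10+16 = 40
Fenby → Maple → Hadley → Fern: 12+16+6 = 34
Fenby → Maple → Fern → Hadley: 12+10+6 = 28
The minimum is 28.
One shortest path: Fenby → Maple → Fern → Hadley.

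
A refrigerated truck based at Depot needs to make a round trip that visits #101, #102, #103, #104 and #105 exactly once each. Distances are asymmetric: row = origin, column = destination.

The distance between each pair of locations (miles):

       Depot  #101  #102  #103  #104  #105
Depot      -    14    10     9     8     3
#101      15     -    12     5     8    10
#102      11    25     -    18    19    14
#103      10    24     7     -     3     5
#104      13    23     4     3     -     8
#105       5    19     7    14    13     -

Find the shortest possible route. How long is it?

45 miles — the shortest possible round trip.

Depot → #101 → #102 → #103 → #104 → #105 → Depot: 14+12+18+3+8+5 = 60
Depot → #101 → #102 → #103 → #105 → #104 → Depot: 14+12+18+5+13+13 = 75
Depot → #101 → #102 → #104 → #103 → #105 → Depot: 14+12+19+3+5+5 = 58
Depot → #101 → #102 → #104 → #105 → #103 → Depot: 14+12+19+8+14+10 = 77
Depot → #101 → #102 → #105 → #103 → #104 → Depot: 14+12+14+14+3+13 = 70
Depot → #101 → #102 → #105 → #104 → #103 → Depot: 14+12+14+13+3+10 = 66
Depot → #101 → #103 → #102 → #104 → #105 → Depot: 14+5+7+19+8+5 = 58
Depot → #101 → #103 → #102 → #105 → #104 → Depot: 14+5+7+14+13+13 = 66
Depot → #101 → #103 → #104 → #102 → #105 → Depot: 14+5+3+4+14+5 = 45
Depot → #101 → #103 → #104 → #105 → #102 → Depot: 14+5+3+8+7+11 = 48
Depot → #101 → #103 → #105 → #102 → #104 → Depot: 14+5+5+7+19+13 = 63
Depot → #101 → #103 → #105 → #104 → #102 → Depot: 14+5+5+13+4+11 = 52
Depot → #101 → #104 → #102 → #103 → #105 → Depot: 14+8+4+18+5+5 = 54
Depot → #101 → #104 → #102 → #105 → #103 → Depot: 14+8+4+14+14+10 = 64
… (106 more)
The minimum is 45.
One optimal route: Depot → #101 → #103 → #104 → #102 → #105 → Depot.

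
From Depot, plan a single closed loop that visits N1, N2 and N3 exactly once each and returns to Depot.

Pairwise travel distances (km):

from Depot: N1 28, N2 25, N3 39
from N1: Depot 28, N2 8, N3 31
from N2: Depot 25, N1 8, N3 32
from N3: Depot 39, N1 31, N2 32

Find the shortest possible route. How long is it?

103 km — the shortest possible round trip.

There are 3 distinct closed tours to check (reversals are equivalent).
Depot → N1 → N2 → N3 → Depot: 28+8+32+39 = 107
Depot → N1 → N3 → N2 → Depot: 28+31+32+25 = 116
Depot → N2 → N1 → N3 → Depot: 25+8+31+39 = 103
The minimum is 103.
One optimal route: Depot → N2 → N1 → N3 → Depot (or its reverse).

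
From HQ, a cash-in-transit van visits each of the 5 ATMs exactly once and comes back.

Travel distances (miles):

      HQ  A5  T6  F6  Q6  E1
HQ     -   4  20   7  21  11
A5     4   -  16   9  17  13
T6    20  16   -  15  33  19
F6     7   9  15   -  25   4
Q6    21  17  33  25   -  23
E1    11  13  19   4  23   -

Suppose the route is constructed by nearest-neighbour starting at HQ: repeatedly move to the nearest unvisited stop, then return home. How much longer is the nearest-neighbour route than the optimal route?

From HQ: A5=4, F6=7, E1=11, T6=20, Q6=21 → choose A5 (4).
From A5: F6=9, E1=13, T6=16, Q6=17 → choose F6 (9).
From F6: E1=4, T6=15, Q6=25 → choose E1 (4).
From E1: T6=19, Q6=23 → choose T6 (19).
From T6: Q6=33 → choose Q6 (33).
NN route HQ → A5 → F6 → E1 → T6 → Q6 → HQ costs 90.
Optimal: HQ → A5 → T6 → F6 → E1 → Q6 → HQ costs 83 (by enumerating all 60 distinct tours).
Excess = 90 − 83 = 7.

7 miles longer than the optimal tour.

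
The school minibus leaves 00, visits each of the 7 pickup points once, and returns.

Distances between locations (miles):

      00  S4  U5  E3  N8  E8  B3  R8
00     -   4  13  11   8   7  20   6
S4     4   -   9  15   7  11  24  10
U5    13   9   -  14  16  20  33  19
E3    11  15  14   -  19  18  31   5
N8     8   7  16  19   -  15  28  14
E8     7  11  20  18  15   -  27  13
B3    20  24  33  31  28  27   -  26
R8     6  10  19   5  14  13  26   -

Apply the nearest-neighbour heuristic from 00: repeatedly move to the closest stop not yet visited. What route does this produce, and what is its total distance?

From 00: distances to unvisited — S4=4, R8=6, E8=7, N8=8, E3=11, U5=13, B3=20. Nearest is S4 (4).
From S4: distances to unvisited — N8=7, U5=9, R8=10, E8=11, E3=15, B3=24. Nearest is N8 (7).
From N8: distances to unvisited — R8=14, E8=15, U5=16, E3=19, B3=28. Nearest is R8 (14).
From R8: distances to unvisited — E3=5, E8=13, U5=19, B3=26. Nearest is E3 (5).
From E3: distances to unvisited — U5=14, E8=18, B3=31. Nearest is U5 (14).
From U5: distances to unvisited — E8=20, B3=33. Nearest is E8 (20).
From E8: distances to unvisited — B3=27. Nearest is B3 (27).
Return B3→00: 20.
Total = 4 + 7 + 14 + 5 + 14 + 20 + 27 + 20 = 111.

Total distance 111 miles via the nearest-neighbour route 00 → S4 → N8 → R8 → E3 → U5 → E8 → B3 → 00.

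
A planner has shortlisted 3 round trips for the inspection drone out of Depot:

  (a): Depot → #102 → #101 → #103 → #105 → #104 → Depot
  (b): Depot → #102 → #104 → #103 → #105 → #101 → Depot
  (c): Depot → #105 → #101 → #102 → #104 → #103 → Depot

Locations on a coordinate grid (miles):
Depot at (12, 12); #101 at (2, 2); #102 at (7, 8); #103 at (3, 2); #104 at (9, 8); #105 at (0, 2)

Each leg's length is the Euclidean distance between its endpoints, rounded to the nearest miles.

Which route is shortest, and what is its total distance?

34 miles — (a) is the shortest.

(a): 6 + 8 + 1 + 3 + 11 + 5 = 34
(b): 6 + 2 + 8 + 3 + 2 + 14 = 35
(c): 16 + 2 + 8 + 2 + 8 + 13 = 49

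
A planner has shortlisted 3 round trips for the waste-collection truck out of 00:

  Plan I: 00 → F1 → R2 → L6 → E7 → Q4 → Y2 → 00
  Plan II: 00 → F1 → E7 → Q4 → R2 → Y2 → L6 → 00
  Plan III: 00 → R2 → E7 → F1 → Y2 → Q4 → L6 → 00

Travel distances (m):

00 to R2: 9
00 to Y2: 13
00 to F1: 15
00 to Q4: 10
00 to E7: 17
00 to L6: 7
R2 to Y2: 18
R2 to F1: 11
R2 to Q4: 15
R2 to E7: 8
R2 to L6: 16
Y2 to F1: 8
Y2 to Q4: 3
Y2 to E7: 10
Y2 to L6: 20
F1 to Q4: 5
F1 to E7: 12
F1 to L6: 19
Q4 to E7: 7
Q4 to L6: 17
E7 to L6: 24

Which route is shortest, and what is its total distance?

Shortest is Plan III, total 64 m.

Plan I: 15 + 11 + 16 + 24 + 7 + 3 + 13 = 89
Plan II: 15 + 12 + 7 + 15 + 18 + 20 + 7 = 94
Plan III: 9 + 8 + 12 + 8 + 3 + 17 + 7 = 64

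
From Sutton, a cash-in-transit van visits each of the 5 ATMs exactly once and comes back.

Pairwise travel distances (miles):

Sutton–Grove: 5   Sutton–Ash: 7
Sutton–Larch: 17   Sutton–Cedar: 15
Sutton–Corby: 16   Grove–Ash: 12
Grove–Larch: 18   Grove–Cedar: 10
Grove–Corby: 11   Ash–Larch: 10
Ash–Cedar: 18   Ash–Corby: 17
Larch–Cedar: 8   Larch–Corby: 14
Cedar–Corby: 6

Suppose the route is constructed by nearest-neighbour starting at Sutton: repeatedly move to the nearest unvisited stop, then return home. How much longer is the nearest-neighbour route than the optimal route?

The nearest-neighbour route is 5 miles longer than optimal.

From Sutton: Grove=5, Ash=7, Cedar=15, Corby=16, Larch=17 → choose Grove (5).
From Grove: Cedar=10, Corby=11, Ash=12, Larch=18 → choose Cedar (10).
From Cedar: Corby=6, Larch=8, Ash=18 → choose Corby (6).
From Corby: Larch=14, Ash=17 → choose Larch (14).
From Larch: Ash=10 → choose Ash (10).
NN route Sutton → Grove → Cedar → Corby → Larch → Ash → Sutton costs 52.
Optimal: Sutton → Grove → Corby → Cedar → Larch → Ash → Sutton costs 47 (by enumerating all 60 distinct tours).
Excess = 52 − 47 = 5.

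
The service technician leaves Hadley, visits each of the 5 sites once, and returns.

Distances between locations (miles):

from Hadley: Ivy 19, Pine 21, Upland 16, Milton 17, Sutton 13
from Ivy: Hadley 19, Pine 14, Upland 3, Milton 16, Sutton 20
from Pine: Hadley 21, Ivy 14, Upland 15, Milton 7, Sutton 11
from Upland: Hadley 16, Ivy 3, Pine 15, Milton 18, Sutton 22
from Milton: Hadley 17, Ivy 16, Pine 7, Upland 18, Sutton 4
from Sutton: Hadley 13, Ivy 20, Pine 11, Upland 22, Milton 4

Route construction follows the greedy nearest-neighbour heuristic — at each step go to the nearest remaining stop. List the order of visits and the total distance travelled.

57 miles along Hadley → Sutton → Milton → Pine → Ivy → Upland → Hadley.

From Hadley: distances to unvisited — Sutton=13, Upland=16, Milton=17, Ivy=19, Pine=21. Nearest is Sutton (13).
From Sutton: distances to unvisited — Milton=4, Pine=11, Ivy=20, Upland=22. Nearest is Milton (4).
From Milton: distances to unvisited — Pine=7, Ivy=16, Upland=18. Nearest is Pine (7).
From Pine: distances to unvisited — Ivy=14, Upland=15. Nearest is Ivy (14).
From Ivy: distances to unvisited — Upland=3. Nearest is Upland (3).
Return Upland→Hadley: 16.
Total = 13 + 4 + 7 + 14 + 3 + 16 = 57.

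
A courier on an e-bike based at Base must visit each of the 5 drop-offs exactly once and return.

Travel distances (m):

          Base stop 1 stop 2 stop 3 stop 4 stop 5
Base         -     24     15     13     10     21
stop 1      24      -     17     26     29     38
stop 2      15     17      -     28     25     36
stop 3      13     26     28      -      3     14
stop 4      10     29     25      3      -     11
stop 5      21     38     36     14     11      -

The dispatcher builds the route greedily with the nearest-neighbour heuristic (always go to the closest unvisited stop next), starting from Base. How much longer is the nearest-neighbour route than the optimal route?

11 m longer than the optimal tour.

From Base: stop 4=10, stop 3=13, stop 2=15, stop 5=21, stop 1=24 → choose stop 4 (10).
From stop 4: stop 3=3, stop 5=11, stop 2=25, stop 1=29 → choose stop 3 (3).
From stop 3: stop 5=14, stop 1=26, stop 2=28 → choose stop 5 (14).
From stop 5: stop 2=36, stop 1=38 → choose stop 2 (36).
From stop 2: stop 1=17 → choose stop 1 (17).
NN route Base → stop 4 → stop 3 → stop 5 → stop 2 → stop 1 → Base costs 104.
Optimal: Base → stop 2 → stop 1 → stop 3 → stop 4 → stop 5 → Base costs 93 (by enumerating all 60 distinct tours).
Excess = 104 − 93 = 11.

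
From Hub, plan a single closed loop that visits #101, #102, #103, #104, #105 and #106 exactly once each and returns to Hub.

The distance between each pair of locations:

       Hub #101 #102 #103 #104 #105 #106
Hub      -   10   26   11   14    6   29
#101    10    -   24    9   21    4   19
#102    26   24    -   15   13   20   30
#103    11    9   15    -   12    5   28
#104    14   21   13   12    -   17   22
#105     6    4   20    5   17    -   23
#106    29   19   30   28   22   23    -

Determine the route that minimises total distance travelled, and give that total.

Shortest round trip = 90.

Hub → #101 → #102 → #103 → #104 → #105 → #106 → Hub: 10+24+15+12+17+23+29 = 130
Hub → #101 → #102 → #103 → #104 → #106 → #105 → Hub: 10+24+15+12+22+23+6 = 112
Hub → #101 → #102 → #103 → #105 → #104 → #106 → Hub: 10+24+15+5+17+22+29 = 122
Hub → #101 → #102 → #103 → #105 → #106 → #104 → Hub: 10+24+15+5+23+22+14 = 113
Hub → #101 → #102 → #103 → #106 → #104 → #105 → Hub: 10+24+15+28+22+17+6 = 122
Hub → #101 → #102 → #103 → #106 → #105 → #104 → Hub: 10+24+15+28+23+17+14 = 131
Hub → #101 → #102 → #104 → #103 → #105 → #106 → Hub: 10+24+13+12+5+23+29 = 116
Hub → #101 → #102 → #104 → #103 → #106 → #105 → Hub: 10+24+13+12+28+23+6 = 116
… (352 more)
Hub → #101 → #106 → #104 → #102 → #103 → #105 → Hub: 10+19+22+13+15+5+6 = 90  ← best
The minimum is 90.
One optimal route: Hub → #101 → #106 → #104 → #102 → #103 → #105 → Hub (or its reverse).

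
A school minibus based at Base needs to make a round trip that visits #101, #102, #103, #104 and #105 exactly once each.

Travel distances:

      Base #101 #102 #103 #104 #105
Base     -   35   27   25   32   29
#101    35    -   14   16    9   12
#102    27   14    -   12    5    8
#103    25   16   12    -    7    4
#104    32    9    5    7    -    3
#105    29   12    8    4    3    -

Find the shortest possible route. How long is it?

Shortest round trip = 82.

There are 60 distinct closed tours to check (reversals are equivalent).
Base - #101 - #102 - #103 - #104 - #105 - Base: 35+14+12+7+3+29 = 100
Base - #101 - #102 - #103 - #105 - #104 - Base: 35+14+12+4+3+32 = 100
Base - #101 - #102 - #104 - #103 - #105 - Base: 35+14+5+7+4+29 = 94
Base - #101 - #102 - #104 - #105 - #103 - Base: 35+14+5+3+4+25 = 86
Base - #101 - #102 - #105 - #103 - #104 - Base: 35+14+8+4+7+32 = 100
Base - #101 - #102 - #105 - #104 - #103 - Base: 35+14+8+3+7+25 = 92
Base - #101 - #103 - #102 - #104 - #105 - Base: 35+16+12+5+3+29 = 100
Base - #101 - #103 - #102 - #105 - #104 - Base: 35+16+12+8+3+32 = 106
Base - #101 - #103 - #104 - #102 - #105 - Base: 35+16+7+5+8+29 = 100
Base - #101 - #103 - #104 - #105 - #102 - Base: 35+16+7+3+8+27 = 96
Base - #101 - #103 - #105 - #102 - #104 - Base: 35+16+4+8+5+32 = 100
Base - #101 - #103 - #105 - #104 - #102 - Base: 35+16+4+3+5+27 = 90
Base - #101 - #104 - #102 - #103 - #105 - Base: 35+9+5+12+4+29 = 94
Base - #101 - #104 - #102 - #105 - #103 - Base: 35+9+5+8+4+25 = 86
… (46 more)
Base - #102 - #101 - #104 - #105 - #103 - Base: 27+14+9+3+4+25 = 82  ← best
The minimum is 82.
One optimal route: Base → #102 → #101 → #104 → #105 → #103 → Base (or its reverse).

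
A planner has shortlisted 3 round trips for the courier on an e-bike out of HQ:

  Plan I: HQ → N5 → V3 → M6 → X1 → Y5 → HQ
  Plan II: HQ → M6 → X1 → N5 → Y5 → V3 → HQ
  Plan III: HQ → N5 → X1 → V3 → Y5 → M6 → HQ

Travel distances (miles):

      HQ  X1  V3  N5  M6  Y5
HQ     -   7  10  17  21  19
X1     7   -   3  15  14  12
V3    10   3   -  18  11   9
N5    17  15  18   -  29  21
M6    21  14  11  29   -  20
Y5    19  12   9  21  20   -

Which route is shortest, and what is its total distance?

Plan I: 17 + 18 + 11 + 14 + 12 + 19 = 91
Plan II: 21 + 14 + 15 + 21 + 9 + 10 = 90
Plan III: 17 + 15 + 3 + 9 + 20 + 21 = 85

Shortest is Plan III, total 85 miles.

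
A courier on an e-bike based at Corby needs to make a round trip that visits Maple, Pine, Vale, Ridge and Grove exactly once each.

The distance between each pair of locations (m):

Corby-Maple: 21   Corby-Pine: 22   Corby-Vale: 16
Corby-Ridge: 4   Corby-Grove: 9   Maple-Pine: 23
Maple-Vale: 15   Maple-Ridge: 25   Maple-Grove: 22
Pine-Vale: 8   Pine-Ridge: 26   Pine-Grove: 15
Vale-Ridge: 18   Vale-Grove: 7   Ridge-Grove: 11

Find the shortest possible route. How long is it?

Shortest round trip = 74 m.

With 5 stops there are 5!/2 = 60 distinct round trips (a route and its reverse cost the same).
Corby-Maple-Pine-Vale-Ridge-Grove-Corby: 21+23+8+18+11+9 = 90
Corby-Maple-Pine-Vale-Grove-Ridge-Corby: 21+23+8+7+11+4 = 74
Corby-Maple-Pine-Ridge-Vale-Grove-Corby: 21+23+26+18+7+9 = 104
Corby-Maple-Pine-Ridge-Grove-Vale-Corby: 21+23+26+11+7+16 = 104
Corby-Maple-Pine-Grove-Vale-Ridge-Corby: 21+23+15+7+18+4 = 88
Corby-Maple-Pine-Grove-Ridge-Vale-Corby: 21+23+15+11+18+16 = 104
Corby-Maple-Vale-Pine-Ridge-Grove-Corby: 21+15+8+26+11+9 = 90
Corby-Maple-Vale-Pine-Grove-Ridge-Corby: 21+15+8+15+11+4 = 74
Corby-Maple-Vale-Ridge-Pine-Grove-Corby: 21+15+18+26+15+9 = 104
Corby-Maple-Vale-Ridge-Grove-Pine-Corby: 21+15+18+11+15+22 = 102
Corby-Maple-Vale-Grove-Pine-Ridge-Corby: 21+15+7+15+26+4 = 88
Corby-Maple-Vale-Grove-Ridge-Pine-Corby: 21+15+7+11+26+22 = 102
Corby-Maple-Ridge-Pine-Vale-Grove-Corby: 21+25+26+8+7+9 = 96
Corby-Maple-Ridge-Pine-Grove-Vale-Corby: 21+25+26+15+7+16 = 110
… (46 more)
The minimum is 74.
One optimal route: Corby → Maple → Pine → Vale → Grove → Ridge → Corby (or its reverse).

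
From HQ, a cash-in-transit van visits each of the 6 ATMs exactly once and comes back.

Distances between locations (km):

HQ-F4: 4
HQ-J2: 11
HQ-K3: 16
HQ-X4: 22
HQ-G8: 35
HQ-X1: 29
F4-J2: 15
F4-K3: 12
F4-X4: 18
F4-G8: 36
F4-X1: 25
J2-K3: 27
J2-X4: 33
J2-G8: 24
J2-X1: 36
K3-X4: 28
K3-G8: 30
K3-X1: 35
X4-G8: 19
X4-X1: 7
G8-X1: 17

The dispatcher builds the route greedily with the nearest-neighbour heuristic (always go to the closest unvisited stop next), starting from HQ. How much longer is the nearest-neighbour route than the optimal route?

From HQ: F4=4, J2=11, K3=16, X4=22, X1=29, G8=35 → choose F4 (4).
From F4: K3=12, J2=15, X4=18, X1=25, G8=36 → choose K3 (12).
From K3: J2=27, X4=28, G8=30, X1=35 → choose J2 (27).
From J2: G8=24, X4=33, X1=36 → choose G8 (24).
From G8: X1=17, X4=19 → choose X1 (17).
From X1: X4=7 → choose X4 (7).
NN route HQ → F4 → K3 → J2 → G8 → X1 → X4 → HQ costs 113.
Optimal: HQ → F4 → K3 → X4 → X1 → G8 → J2 → HQ costs 103 (by enumerating all 360 distinct tours).
Excess = 113 − 103 = 10.

Excess over optimum: 10 km.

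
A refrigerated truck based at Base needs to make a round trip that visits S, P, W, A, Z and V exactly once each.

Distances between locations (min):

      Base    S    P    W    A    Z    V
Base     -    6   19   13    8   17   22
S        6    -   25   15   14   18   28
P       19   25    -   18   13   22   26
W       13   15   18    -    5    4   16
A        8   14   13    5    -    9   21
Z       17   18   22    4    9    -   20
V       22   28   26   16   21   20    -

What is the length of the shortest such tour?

There are 360 distinct closed tours to check (reversals are equivalent).
Base-S-P-W-A-Z-V-Base: 6+25+18+5+9+20+22 = 105
Base-S-P-W-A-V-Z-Base: 6+25+18+5+21+20+17 = 112
Base-S-P-W-Z-A-V-Base: 6+25+18+4+9+21+22 = 105
Base-S-P-W-Z-V-A-Base: 6+25+18+4+20+21+8 = 102
Base-S-P-W-V-A-Z-Base: 6+25+18+16+21+9+17 = 112
Base-S-P-W-V-Z-A-Base: 6+25+18+16+20+9+8 = 102
Base-S-P-A-W-Z-V-Base: 6+25+13+5+4+20+22 = 95
Base-S-P-A-W-V-Z-Base: 6+25+13+5+16+20+17 = 102
… (352 more)
Base-S-Z-W-V-P-A-Base: 6+18+4+16+26+13+8 = 91  ← best
The minimum is 91.
One optimal route: Base → S → Z → W → V → P → A → Base (or its reverse).

Shortest round trip = 91 min.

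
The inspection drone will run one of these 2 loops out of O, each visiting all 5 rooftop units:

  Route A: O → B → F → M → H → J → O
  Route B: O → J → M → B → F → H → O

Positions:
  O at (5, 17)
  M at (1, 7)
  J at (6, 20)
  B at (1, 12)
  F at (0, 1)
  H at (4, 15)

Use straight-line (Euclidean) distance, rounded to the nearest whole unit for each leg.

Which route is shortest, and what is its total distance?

Route A: 6 + 11 + 6 + 9 + 5 + 3 = 40
Route B: 3 + 14 + 5 + 11 + 15 + 2 = 50

Shortest is Route A, total 40.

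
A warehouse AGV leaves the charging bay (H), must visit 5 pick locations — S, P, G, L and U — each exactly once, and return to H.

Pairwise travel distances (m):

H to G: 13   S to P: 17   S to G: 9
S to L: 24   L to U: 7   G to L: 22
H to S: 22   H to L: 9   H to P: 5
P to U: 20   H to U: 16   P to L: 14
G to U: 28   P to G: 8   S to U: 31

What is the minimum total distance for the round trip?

There are 60 distinct closed tours to check (reversals are equivalent).
H→S→P→G→L→U→H: 22+17+8+22+7+16 = 92
H→S→P→G→U→L→H: 22+17+8+28+7+9 = 91
H→S→P→L→G→U→H: 22+17+14+22+28+16 = 119
H→S→P→L→U→G→H: 22+17+14+7+28+13 = 101
H→S→P→U→G→L→H: 22+17+20+28+22+9 = 118
H→S→P→U→L→G→H: 22+17+20+7+22+13 = 101
H→S→G→P→L→U→H: 22+9+8+14+7+16 = 76
H→S→G→P→U→L→H: 22+9+8+20+7+9 = 75
H→S→G→L→P→U→H: 22+9+22+14+20+16 = 103
H→S→G→L→U→P→H: 22+9+22+7+20+5 = 85
H→S→G→U→P→L→H: 22+9+28+20+14+9 = 102
H→S→G→U→L→P→H: 22+9+28+7+14+5 = 85
H→S→L→P→G→U→H: 22+24+14+8+28+16 = 112
H→S→L→P→U→G→H: 22+24+14+20+28+13 = 121
… (46 more)
H→P→G→S→L→U→H: 5+8+9+24+7+16 = 69  ← best
The minimum is 69.
One optimal route: H → P → G → S → L → U → H (or its reverse).

Shortest round trip = 69 m.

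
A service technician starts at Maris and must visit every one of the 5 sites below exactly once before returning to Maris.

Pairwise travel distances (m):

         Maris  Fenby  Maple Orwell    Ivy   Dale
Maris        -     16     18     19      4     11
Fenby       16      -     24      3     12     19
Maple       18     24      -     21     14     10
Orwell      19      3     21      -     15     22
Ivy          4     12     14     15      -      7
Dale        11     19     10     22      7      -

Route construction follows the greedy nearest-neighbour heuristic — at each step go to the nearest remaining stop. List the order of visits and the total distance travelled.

From Maris: distances to unvisited — Ivy=4, Dale=11, Fenby=16, Maple=18, Orwell=19. Nearest is Ivy (4).
From Ivy: distances to unvisited — Dale=7, Fenby=12, Maple=14, Orwell=15. Nearest is Dale (7).
From Dale: distances to unvisited — Maple=10, Fenby=19, Orwell=22. Nearest is Maple (10).
From Maple: distances to unvisited — Orwell=21, Fenby=24. Nearest is Orwell (21).
From Orwell: distances to unvisited — Fenby=3. Nearest is Fenby (3).
Return Fenby→Maris: 16.
Total = 4 + 7 + 10 + 21 + 3 + 16 = 61.

61 m along Maris → Ivy → Dale → Maple → Orwell → Fenby → Maris.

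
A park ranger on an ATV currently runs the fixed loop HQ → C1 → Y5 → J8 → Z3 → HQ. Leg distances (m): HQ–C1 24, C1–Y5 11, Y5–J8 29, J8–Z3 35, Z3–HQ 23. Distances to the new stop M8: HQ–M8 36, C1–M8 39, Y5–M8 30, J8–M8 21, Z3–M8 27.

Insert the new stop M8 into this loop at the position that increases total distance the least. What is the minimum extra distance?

Insertion cost between consecutive stops i–j is d(i,M8) + d(M8,j) − d(i,j):
  between HQ and C1: 36 + 39 − 24 = 51
  between C1 and Y5: 39 + 30 − 11 = 58
  between Y5 and J8: 30 + 21 − 29 = 22
  between J8 and Z3: 21 + 27 − 35 = 13
  between Z3 and HQ: 27 + 36 − 23 = 40
Cheapest insertion is between J8 and Z3, adding 13.
New total = 122 + 13 = 135.

Minimum extra distance: 13 m, inserting M8 between J8 and Z3.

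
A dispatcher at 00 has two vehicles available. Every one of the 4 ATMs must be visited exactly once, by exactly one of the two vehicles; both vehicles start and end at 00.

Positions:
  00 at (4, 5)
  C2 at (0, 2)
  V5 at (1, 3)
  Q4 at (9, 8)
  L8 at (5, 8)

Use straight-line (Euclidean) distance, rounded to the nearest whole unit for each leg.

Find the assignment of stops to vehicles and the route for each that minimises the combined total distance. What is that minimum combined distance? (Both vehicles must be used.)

Check every non-empty split of the stops between the two vehicles; for each half take its own optimal tour:
  {C2} + {V5, Q4, L8}: 10 + 20 = 30
  {V5} + {C2, Q4, L8}: 8 + 23 = 31
  {C2, V5} + {Q4, L8}: 10 + 13 = 23
  {Q4} + {C2, V5, L8}: 12 + 15 = 27
  {C2, Q4} + {V5, L8}: 22 + 13 = 35
  {V5, Q4} + {C2, L8}: 19 + 16 = 35
  … (7 splits in total)
Best: vehicle 1 00 → C2 → V5 → 00 = 10; vehicle 2 00 → Q4 → L8 → 00 = 13; combined 23.

23 — the smallest possible combined total.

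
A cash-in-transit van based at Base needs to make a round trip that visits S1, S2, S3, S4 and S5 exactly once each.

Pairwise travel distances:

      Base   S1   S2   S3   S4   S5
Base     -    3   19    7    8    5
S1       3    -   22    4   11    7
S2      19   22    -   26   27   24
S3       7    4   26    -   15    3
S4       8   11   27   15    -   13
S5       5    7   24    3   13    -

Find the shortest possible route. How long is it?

69 — the shortest possible round trip.

There are 60 distinct closed tours to check (reversals are equivalent).
Base→S1→S2→S3→S4→S5→Base: 3+22+26+15+13+5 = 84
Base→S1→S2→S3→S5→S4→Base: 3+22+26+3+13+8 = 75
Base→S1→S2→S4→S3→S5→Base: 3+22+27+15+3+5 = 75
Base→S1→S2→S4→S5→S3→Base: 3+22+27+13+3+7 = 75
Base→S1→S2→S5→S3→S4→Base: 3+22+24+3+15+8 = 75
Base→S1→S2→S5→S4→S3→Base: 3+22+24+13+15+7 = 84
Base→S1→S3→S2→S4→S5→Base: 3+4+26+27+13+5 = 78
Base→S1→S3→S2→S5→S4→Base: 3+4+26+24+13+8 = 78
Base→S1→S3→S4→S2→S5→Base: 3+4+15+27+24+5 = 78
Base→S1→S3→S4→S5→S2→Base: 3+4+15+13+24+19 = 78
Base→S1→S3→S5→S2→S4→Base: 3+4+3+24+27+8 = 69
Base→S1→S3→S5→S4→S2→Base: 3+4+3+13+27+19 = 69
Base→S1→S4→S2→S3→S5→Base: 3+11+27+26+3+5 = 75
Base→S1→S4→S2→S5→S3→Base: 3+11+27+24+3+7 = 75
… (46 more)
The minimum is 69.
One optimal route: Base → S1 → S3 → S5 → S2 → S4 → Base (or its reverse).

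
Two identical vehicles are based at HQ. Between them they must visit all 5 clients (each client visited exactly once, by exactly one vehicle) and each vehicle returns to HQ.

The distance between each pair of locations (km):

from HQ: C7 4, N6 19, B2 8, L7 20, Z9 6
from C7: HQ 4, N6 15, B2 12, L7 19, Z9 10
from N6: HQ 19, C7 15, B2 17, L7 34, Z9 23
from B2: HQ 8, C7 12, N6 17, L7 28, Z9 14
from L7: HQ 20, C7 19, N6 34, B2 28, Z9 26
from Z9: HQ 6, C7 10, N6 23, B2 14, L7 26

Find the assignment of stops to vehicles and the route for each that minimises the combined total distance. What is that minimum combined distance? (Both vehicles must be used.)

Minimum combined distance: 91 km.

Try each way of splitting the stops between the two vehicles (each non-empty) and, for each split, find the best tour for each vehicle:
  {C7} + {N6, B2, L7, Z9}: 8 + 91 = 99
  {N6} + {C7, B2, L7, Z9}: 38 + 71 = 109
  {C7, N6} + {B2, L7, Z9}: 38 + 68 = 106
  {B2} + {C7, N6, L7, Z9}: 16 + 83 = 99
  {C7, B2} + {N6, L7, Z9}: 24 + 83 = 107
  {N6, B2} + {C7, L7, Z9}: 44 + 55 = 99
  … (15 splits in total)
  {C7, N6, B2, L7} + {Z9}: 79 + 12 = 91  ← best
Best: vehicle 1 HQ → B2 → N6 → C7 → L7 → HQ = 79; vehicle 2 HQ → Z9 → HQ = 12; combined 91.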